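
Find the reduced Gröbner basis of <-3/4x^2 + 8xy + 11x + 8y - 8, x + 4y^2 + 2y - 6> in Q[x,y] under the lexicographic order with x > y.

G = {x + 4y^2 + 2y - 6, y^4 + 11/3y^3 + 9/4y^2 - 13/3y - 31/12}

The reduced Gröbner basis is the canonical form of the ideal for this ordering.

f_1 = -3/4x^2 + 8xy + 11x + 8y - 8, LT = x^2.
f_2 = x + 4y^2 + 2y - 6, LT = x.

S(f_1,f_2): lcm = x^2. S = -4xy^2 - 38/3xy - 26/3x - 32/3y + 32/3.
  leading term xy^2: subtract (-4y^2)·f_2 from -4xy^2 - 38/3xy - 26/3x - 32/3y + 32/3 → -38/3xy - 26/3x + 16y^4 + 8y^3 - 24y^2 - 32/3y + 32/3
  leading term xy: subtract (-38/3y)·f_2 from -38/3xy - 26/3x + 16y^4 + 8y^3 - 24y^2 - 32/3y + 32/3 → -26/3x + 16y^4 + 176/3y^3 + 4/3y^2 - 260/3y + 32/3
  leading term x: subtract (-26/3)·f_2 from -26/3x + 16y^4 + 176/3y^3 + 4/3y^2 - 260/3y + 32/3 → 16y^4 + 176/3y^3 + 36y^2 - 208/3y - 124/3
  leading term y^4: no divisor's leading term divides it; move 16y^4 to the remainder.
  leading term y^3: no divisor's leading term divides it; move 176/3y^3 to the remainder.
  leading term y^2: no divisor's leading term divides it; move 36y^2 to the remainder.
  leading term y: no divisor's leading term divides it; move -208/3y to the remainder.
  leading term 1: no divisor's leading term divides it; move -124/3 to the remainder.
  remainder 16y^4 + 176/3y^3 + 36y^2 - 208/3y - 124/3 ≠ 0; add g_3 = 16y^4 + 176/3y^3 + 36y^2 - 208/3y - 124/3 to the basis.

The other S-polynomials (S(f_1,g_3), S(f_2,g_3)) all reduce to 0 modulo the current basis, so we have a Gröbner basis.
Inter-reduce: drop elements whose leading term is divisible by another's, tail-reduce, and make monic.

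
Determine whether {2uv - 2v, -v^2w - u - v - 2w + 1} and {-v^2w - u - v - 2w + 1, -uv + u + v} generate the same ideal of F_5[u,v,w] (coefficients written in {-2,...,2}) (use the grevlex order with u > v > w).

No, the ideals differ.

Equality of ideals is decidable: compute both reduced Gröbner bases (unique for the ordering) and check whether they agree.
Buchberger on the first generating set:
f_1 = 2uv - 2v, LT = uv.
f_2 = -v^2w - u - v - 2w + 1, LT = v^2w.

S(f_1,f_2): lcm = uv^2w. S = -v^2w - u^2 - uv - 2uw + u.
  leading term v^2w: subtract (1)·f_2 from -v^2w - u^2 - uv - 2uw + u → -u^2 - uv - 2uw + 2u + v + 2w - 1
  leading term u^2: no divisor's leading term divides it; move -u^2 to the remainder.
  leading term uv: subtract (2)·f_1 from -uv - 2uw + 2u + v + 2w - 1 → -2uw + 2u + 2w - 1
  leading term uw: no divisor's leading term divides it; move -2uw to the remainder.
  leading term u: no divisor's leading term divides it; move 2u to the remainder.
  leading term w: no divisor's leading term divides it; move 2w to the remainder.
  leading term 1: no divisor's leading term divides it; move -1 to the remainder.
  remainder -u^2 - 2uw + 2u + 2w - 1 ≠ 0; add g_3 = -u^2 - 2uw + 2u + 2w - 1 to the basis.

The other S-polynomials (S(f_1,g_3), S(f_2,g_3)) all reduce to 0 modulo the current basis, so we have a Gröbner basis.
Inter-reduce: drop elements whose leading term is divisible by another's, tail-reduce, and make monic.
Reduced Gröbner basis: {v^2w + u + v + 2w - 1, u^2 + 2uw - 2u - 2w + 1, uv - v}.

Buchberger on the second generating set:
h_1 = -v^2w - u - v - 2w + 1, LT = v^2w.
h_2 = -uv + u + v, LT = uv.

S(h_1,h_2): lcm = uv^2w. S = uvw + v^2w + u^2 + uv + 2uw - u.
  leading term uvw: subtract (-w)·h_2 from uvw + v^2w + u^2 + uv + 2uw - u → v^2w + u^2 + uv - 2uw + vw - u
  leading term v^2w: subtract (-1)·h_1 from v^2w + u^2 + uv - 2uw + vw - u → u^2 + uv - 2uw + vw - 2u - v - 2w + 1
  leading term u^2: no divisor's leading term divides it; move u^2 to the remainder.
  leading term uv: subtract (-1)·h_2 from uv - 2uw + vw - 2u - v - 2w + 1 → -2uw + vw - u - 2w + 1
  leading term uw: no divisor's leading term divides it; move -2uw to the remainder.
  leading term vw: no divisor's leading term divides it; move vw to the remainder.
  leading term u: no divisor's leading term divides it; move -u to the remainder.
  leading term w: no divisor's leading term divides it; move -2w to the remainder.
  leading term 1: no divisor's leading term divides it; move 1 to the remainder.
  remainder u^2 - 2uw + vw - u - 2w + 1 ≠ 0; add k_3 = u^2 - 2uw + vw - u - 2w + 1 to the basis.

The other S-polynomials (S(h_1,k_3), S(h_2,k_3)) all reduce to 0 modulo the current basis, so we have a Gröbner basis.
Inter-reduce: drop elements whose leading term is divisible by another's, tail-reduce, and make monic.
Reduced Gröbner basis: {v^2w + u + v + 2w - 1, u^2 - 2uw + vw - u - 2w + 1, uv - u - v}.

The bases are distinct; the ideals are different.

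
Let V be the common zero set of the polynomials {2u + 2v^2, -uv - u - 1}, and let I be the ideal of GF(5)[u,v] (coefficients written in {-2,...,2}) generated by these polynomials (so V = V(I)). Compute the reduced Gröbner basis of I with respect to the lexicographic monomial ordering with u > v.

G = {u + v^2, v^3 + v^2 - 1}

f_1 = 2u + 2v^2, LT = u.
f_2 = -uv - u - 1, LT = uv.

S(f_1,f_2): lcm = uv. S = -u + v^3 - 1.
  leading term u: subtract (2)·f_1 from -u + v^3 - 1 → v^3 + v^2 - 1
  leading term v^3: no divisor's leading term divides it; move v^3 to the remainder.
  leading term v^2: no divisor's leading term divides it; move v^2 to the remainder.
  leading term 1: no divisor's leading term divides it; move -1 to the remainder.
  remainder v^3 + v^2 - 1 ≠ 0; add g_3 = v^3 + v^2 - 1 to the basis.

The other S-polynomials (S(f_1,g_3), S(f_2,g_3)) all reduce to 0 modulo the current basis, so we have a Gröbner basis.
Inter-reduce: drop elements whose leading term is divisible by another's, tail-reduce, and make monic.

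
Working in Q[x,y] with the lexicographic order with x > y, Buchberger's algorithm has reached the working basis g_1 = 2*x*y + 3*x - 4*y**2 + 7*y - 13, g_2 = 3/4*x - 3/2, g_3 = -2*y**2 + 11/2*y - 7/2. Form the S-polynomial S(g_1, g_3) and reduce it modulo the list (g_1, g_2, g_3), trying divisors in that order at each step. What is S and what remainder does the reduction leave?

lcm(LM(g_1), LM(g_3)) = x*y**2.
S = (lcm/LT(g_1))·g_1 − (lcm/LT(g_3))·g_3 = 17/4*x*y - 7/4*x - 2*y**3 + 7/2*y**2 - 13/2*y.
Reduce S modulo (g_1, g_2, g_3) in that order:
  leading term x*y: subtract (17/8)·g_1 from 17/4*x*y - 7/4*x - 2*y**3 + 7/2*y**2 - 13/2*y → -65/8*x - 2*y**3 + 12*y**2 - 171/8*y + 221/8
  leading term x: subtract (-65/6)·g_2 from -65/8*x - 2*y**3 + 12*y**2 - 171/8*y + 221/8 → -2*y**3 + 12*y**2 - 171/8*y + 91/8
  leading term y**3: subtract (y)·g_3 from -2*y**3 + 12*y**2 - 171/8*y + 91/8 → 13/2*y**2 - 143/8*y + 91/8
  leading term y**2: subtract (-13/4)·g_3 from 13/2*y**2 - 143/8*y + 91/8 → 0
The remainder is 0, so this S-polynomial contributes no new basis element.
This is the inner loop of Buchberger's algorithm — each nonzero remainder becomes a new basis element.

S(g_1, g_3) = 17/4*x*y - 7/4*x - 2*y**3 + 7/2*y**2 - 13/2*y; remainder on division = 0.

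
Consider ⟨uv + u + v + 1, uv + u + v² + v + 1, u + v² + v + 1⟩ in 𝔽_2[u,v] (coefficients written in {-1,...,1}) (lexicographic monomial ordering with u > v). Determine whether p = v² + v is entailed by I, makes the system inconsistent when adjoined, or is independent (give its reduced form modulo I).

First compute the reduced Gröbner basis of I by Buchberger's algorithm.
f_1 = uv + u + v + 1, LT = uv.
f_2 = uv + u + v² + v + 1, LT = uv.
f_3 = u + v² + v + 1, LT = u.

S(f_1,f_2): lcm = uv. S = v².
  reduce S modulo (f_1, f_2, f_3):
  remainder v² ≠ 0; add h_4 = v² to the basis.

S(f_1,f_3): lcm = uv. S = u + v³ + v² + 1.
  reduce S modulo (f_1, f_2, f_3, h_4):
  remainder v ≠ 0; add h_5 = v to the basis.

The other S-polynomials (S(f_2,f_3), S(f_1,h_4), S(f_2,h_4), S(f_3,h_4), S(f_1,h_5), S(f_2,h_5), S(f_3,h_5), S(h_4,h_5)) all reduce to 0 modulo the current basis, so we have a Gröbner basis.
Inter-reduce: drop elements whose leading term is divisible by another's, tail-reduce, and make monic.
Reduced Gröbner basis: {u + 1, v}.
Label its elements g_1 = u + 1, g_2 = v.

Reduce p = v² + v modulo G:
  leading term v²: subtract (v)·g_2 from v² + v → v
  leading term v: subtract (1)·g_2 from v → 0
  normal form = 0.
Since the normal form is 0, p ∈ I.

v² + v lies in I (it reduces to 0).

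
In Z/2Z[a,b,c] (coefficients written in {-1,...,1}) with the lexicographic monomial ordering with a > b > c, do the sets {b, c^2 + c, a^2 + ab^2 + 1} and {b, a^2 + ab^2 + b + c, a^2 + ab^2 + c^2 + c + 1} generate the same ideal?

No, the ideals differ.

For a fixed monomial order, each ideal has a unique reduced Gröbner basis; comparing bases decides equality.
Buchberger on the first generating set:
f_1 = b, LT = b.
f_2 = c^2 + c, LT = c^2.
f_3 = a^2 + ab^2 + 1, LT = a^2.

The S-polynomials (S(f_1,f_2), S(f_1,f_3), S(f_2,f_3)) all reduce to 0 modulo the current basis, so we have a Gröbner basis.
Inter-reduce: drop elements whose leading term is divisible by another's, tail-reduce, and make monic.
Reduced Gröbner basis: {a^2 + 1, b, c^2 + c}.

Buchberger on the second generating set:
h_1 = b, LT = b.
h_2 = a^2 + ab^2 + b + c, LT = a^2.
h_3 = a^2 + ab^2 + c^2 + c + 1, LT = a^2.

S(h_2,h_3): lcm = a^2. S = b + c^2 + 1.
  reduce S modulo (h_1, h_2, h_3):
  remainder c^2 + 1 ≠ 0; add k_4 = c^2 + 1 to the basis.

The other S-polynomials (S(h_1,h_2), S(h_1,h_3), S(h_1,k_4), S(h_2,k_4), S(h_3,k_4)) all reduce to 0 modulo the current basis, so we have a Gröbner basis.
Inter-reduce: drop elements whose leading term is divisible by another's, tail-reduce, and make monic.
Reduced Gröbner basis: {a^2 + c, b, c^2 + 1}.

Since the reduced bases disagree, the two ideals are not the same.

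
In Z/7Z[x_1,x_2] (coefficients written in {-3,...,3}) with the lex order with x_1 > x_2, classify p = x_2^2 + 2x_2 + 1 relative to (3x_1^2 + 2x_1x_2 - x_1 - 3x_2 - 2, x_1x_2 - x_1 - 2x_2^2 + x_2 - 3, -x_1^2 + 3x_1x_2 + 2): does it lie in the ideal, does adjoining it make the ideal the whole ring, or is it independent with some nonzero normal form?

Adjoining x_2^2 + 2x_2 + 1 makes the ideal the whole ring: the system is inconsistent.

First compute the reduced Gröbner basis of I by Buchberger's algorithm.
f_1 = 3x_1^2 + 2x_1x_2 - x_1 - 3x_2 - 2, LT = x_1^2.
f_2 = x_1x_2 - x_1 - 2x_2^2 + x_2 - 3, LT = x_1x_2.
f_3 = -x_1^2 + 3x_1x_2 + 2, LT = x_1^2.

S(f_1,f_2): lcm = x_1^2x_2. S = x_1^2 - 2x_1x_2^2 + x_1x_2 + 3x_1 - x_2^2 - 3x_2.
  reduce S modulo (f_1, f_2, f_3):
  remainder -3x_1 + 3x_2^3 + 3x_2 - 2 ≠ 0; add h_4 = -3x_1 + 3x_2^3 + 3x_2 - 2 to the basis.

S(f_1,f_3): lcm = x_1^2. S = -x_1x_2 + 2x_1 - x_2 - 1.
  reduce S modulo (f_1, f_2, f_3, h_4):
  remainder x_2^3 - 2x_2^2 + x_2 ≠ 0; add h_5 = x_2^3 - 2x_2^2 + x_2 to the basis.

S(f_2,f_3): lcm = x_1^2x_2. S = -x_1^2 + x_1x_2^2 + x_1x_2 - 3x_1 + 2x_2.
  reduce S modulo (f_1, f_2, f_3, h_4, h_5):
  remainder -3x_2 ≠ 0; add h_6 = -3x_2 to the basis.

The other S-polynomials (S(f_1,h_4), S(f_2,h_4), S(f_3,h_4), S(f_1,h_5), S(f_2,h_5), S(f_3,h_5), S(h_4,h_5), S(f_1,h_6), S(f_2,h_6), S(f_3,h_6), S(h_4,h_6), S(h_5,h_6)) all reduce to 0 modulo the current basis, so we have a Gröbner basis.
Inter-reduce: drop elements whose leading term is divisible by another's, tail-reduce, and make monic.
Reduced Gröbner basis: {x_1 + 3, x_2}.
Label its elements g_1 = x_1 + 3, g_2 = x_2.

Reduce p = x_2^2 + 2x_2 + 1 modulo G:
  leading term x_2^2: subtract (x_2)·g_2 from x_2^2 + 2x_2 + 1 → 2x_2 + 1
  leading term x_2: subtract (2)·g_2 from 2x_2 + 1 → 1
  leading term 1: no divisor's leading term divides it; move 1 to the remainder.
  normal form = 1.
The normal form is nonzero, so p ∉ I. Since p minus its normal form lies in I, I + (p) = I + (r) where r = 1; decide whether this ideal is the whole ring.
Here r = 1 is a nonzero constant, hence a unit: 1 ∈ I + (p), the Gröbner basis of I + (p) is {1}, and the enlarged system has no common solution — adjoining p is inconsistent.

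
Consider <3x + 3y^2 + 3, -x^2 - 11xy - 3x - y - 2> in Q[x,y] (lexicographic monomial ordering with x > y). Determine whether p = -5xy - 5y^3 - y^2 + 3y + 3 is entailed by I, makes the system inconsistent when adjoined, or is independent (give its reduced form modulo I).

Adjoining -5xy - 5y^3 - y^2 + 3y + 3 makes the ideal the whole ring: the system is inconsistent.

First compute the reduced Gröbner basis of I by Buchberger's algorithm.
f_1 = 3x + 3y^2 + 3, LT = x.
f_2 = -x^2 - 11xy - 3x - y - 2, LT = x^2.

S(f_1,f_2): lcm = x^2. S = xy^2 - 11xy - 2x - y - 2.
  leading term xy^2: subtract (1/3y^2)·f_1 from xy^2 - 11xy - 2x - y - 2 → -11xy - 2x - y^4 - y^2 - y - 2
  leading term xy: subtract (-11/3y)·f_1 from -11xy - 2x - y^4 - y^2 - y - 2 → -2x - y^4 + 11y^3 - y^2 + 10y - 2
  leading term x: subtract (-2/3)·f_1 from -2x - y^4 + 11y^3 - y^2 + 10y - 2 → -y^4 + 11y^3 + y^2 + 10y
  leading term y^4: no divisor's leading term divides it; move -y^4 to the remainder.
  leading term y^3: no divisor's leading term divides it; move 11y^3 to the remainder.
  leading term y^2: no divisor's leading term divides it; move y^2 to the remainder.
  leading term y: no divisor's leading term divides it; move 10y to the remainder.
  remainder -y^4 + 11y^3 + y^2 + 10y ≠ 0; add h_3 = -y^4 + 11y^3 + y^2 + 10y to the basis.

The other S-polynomials (S(f_1,h_3), S(f_2,h_3)) all reduce to 0 modulo the current basis, so we have a Gröbner basis.
Inter-reduce: drop elements whose leading term is divisible by another's, tail-reduce, and make monic.
Reduced Gröbner basis: {x + y^2 + 1, y^4 - 11y^3 - y^2 - 10y}.
Label its elements g_1 = x + y^2 + 1, g_2 = y^4 - 11y^3 - y^2 - 10y.

Reduce p = -5xy - 5y^3 - y^2 + 3y + 3 modulo G:
  leading term xy: subtract (-5y)·g_1 from -5xy - 5y^3 - y^2 + 3y + 3 → -y^2 + 8y + 3
  leading term y^2: no divisor's leading term divides it; move -y^2 to the remainder.
  leading term y: no divisor's leading term divides it; move 8y to the remainder.
  leading term 1: no divisor's leading term divides it; move 3 to the remainder.
  normal form = -y^2 + 8y + 3.
The normal form is nonzero, so p ∉ I. Since p minus its normal form lies in I, I + (p) = I + (r) where r = -y^2 + 8y + 3; decide whether this ideal is the whole ring.
Run Buchberger on G together with r (pairs among the g_i already reduce to 0 since G is a Gröbner basis):
g_1 = x + y^2 + 1, LT = x.
g_2 = y^4 - 11y^3 - y^2 - 10y, LT = y^4.
r = -y^2 + 8y + 3, LT = y^2.

S(g_2,r): lcm = y^4. S = -3y^3 + 2y^2 - 10y.
  leading term y^3: subtract (3y)·r from -3y^3 + 2y^2 - 10y → -22y^2 - 19y
  leading term y^2: subtract (22)·r from -22y^2 - 19y → -195y - 66
  leading term y: no divisor's leading term divides it; move -195y to the remainder.
  leading term 1: no divisor's leading term divides it; move -66 to the remainder.
  remainder -195y - 66 ≠ 0; add m_4 = -195y - 66 to the basis.

S(g_2,m_4): lcm = y^4. S = -737/65y^3 - y^2 - 10y.
  leading term y^3: subtract (737/65y)·r from -737/65y^3 - y^2 - 10y → -5961/65y^2 - 2861/65y
  leading term y^2: subtract (5961/65)·r from -5961/65y^2 - 2861/65y → -50549/65y - 17883/65
  leading term y: subtract (50549/12675)·m_4 from -50549/65y - 17883/65 → -50317/4225
  leading term 1: no divisor's leading term divides it; move -50317/4225 to the remainder.
  remainder -50317/4225 ≠ 0; add m_5 = -50317/4225 to the basis.

The other S-polynomials (S(g_1,g_2), S(g_1,r), S(g_1,m_4), S(r,m_4), S(g_1,m_5), S(g_2,m_5), S(r,m_5), S(m_4,m_5)) all reduce to 0 modulo the current basis, so we have a Gröbner basis.
Inter-reduce: drop elements whose leading term is divisible by another's, tail-reduce, and make monic.
Reduced Gröbner basis: {1}.
The reduced Gröbner basis of I + (p) is {1}: the ideal is the whole ring, so the enlarged system has no common solution — adjoining p is inconsistent.

The remainder on division by a Gröbner basis is unique — it is the normal form.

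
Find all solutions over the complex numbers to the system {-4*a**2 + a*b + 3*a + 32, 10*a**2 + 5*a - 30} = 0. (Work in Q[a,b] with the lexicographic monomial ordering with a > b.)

Compute a lex Gröbner basis by Buchberger's algorithm.
f_1 = -4*a**2 + a*b + 3*a + 32, LT = a**2.
f_2 = 10*a**2 + 5*a - 30, LT = a**2.

S(f_1,f_2): lcm = a**2. S = -1/4*a*b - 5/4*a - 5.
  leading term a*b: no divisor's leading term divides it; move -1/4*a*b to the remainder.
  leading term a: no divisor's leading term divides it; move -5/4*a to the remainder.
  leading term 1: no divisor's leading term divides it; move -5 to the remainder.
  remainder -1/4*a*b - 5/4*a - 5 ≠ 0; add h_3 = -1/4*a*b - 5/4*a - 5 to the basis.

S(f_1,h_3): lcm = a**2*b. S = -5*a**2 - 1/4*a*b**2 - 3/4*a*b - 20*a - 8*b.
  leading term a**2: subtract (5/4)·f_1 from -5*a**2 - 1/4*a*b**2 - 3/4*a*b - 20*a - 8*b → -1/4*a*b**2 - 2*a*b - 95/4*a - 8*b - 40
  leading term a*b**2: subtract (b)·h_3 from -1/4*a*b**2 - 2*a*b - 95/4*a - 8*b - 40 → -3/4*a*b - 95/4*a - 3*b - 40
  leading term a*b: subtract (3)·h_3 from -3/4*a*b - 95/4*a - 3*b - 40 → -20*a - 3*b - 25
  leading term a: no divisor's leading term divides it; move -20*a to the remainder.
  leading term b: no divisor's leading term divides it; move -3*b to the remainder.
  leading term 1: no divisor's leading term divides it; move -25 to the remainder.
  remainder -20*a - 3*b - 25 ≠ 0; add h_4 = -20*a - 3*b - 25 to the basis.

S(h_3,h_4): lcm = a*b. S = 5*a - 3/20*b**2 - 5/4*b + 20.
  leading term a: subtract (-1/4)·h_4 from 5*a - 3/20*b**2 - 5/4*b + 20 → -3/20*b**2 - 2*b + 55/4
  leading term b**2: no divisor's leading term divides it; move -3/20*b**2 to the remainder.
  leading term b: no divisor's leading term divides it; move -2*b to the remainder.
  leading term 1: no divisor's leading term divides it; move 55/4 to the remainder.
  remainder -3/20*b**2 - 2*b + 55/4 ≠ 0; add h_5 = -3/20*b**2 - 2*b + 55/4 to the basis.

The other S-polynomials (S(f_2,h_3), S(f_1,h_4), S(f_2,h_4), S(f_1,h_5), S(f_2,h_5), S(h_3,h_5), S(h_4,h_5)) all reduce to 0 modulo the current basis, so we have a Gröbner basis.
Inter-reduce: drop elements whose leading term is divisible by another's, tail-reduce, and make monic.
Reduced Gröbner basis: {a + 3/20*b + 5/4, b**2 + 40/3*b - 275/3}.

Since the basis is lex-ordered, b**2 + 40/3*b - 275/3 is univariate in b. Its roots are {-55/3, 5}. Back-substituting each root into the other basis elements fixes the other coordinates.
  b = -55/3: the earlier basis element becomes a - 3/2 = 0, giving a = 3/2 — point (3/2, -55/3).
  b = 5: the earlier basis element becomes a + 2 = 0, giving a = -2 — point (-2, 5).
Each listed point satisfies every original equation (direct substitution).
A lex Gröbner basis triangularizes the system, enabling back-substitution.

{(3/2, -55/3), (-2, 5)}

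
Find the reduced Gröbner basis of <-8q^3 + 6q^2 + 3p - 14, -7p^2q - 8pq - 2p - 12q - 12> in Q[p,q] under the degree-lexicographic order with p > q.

f_1 = -8q^3 + 6q^2 + 3p - 14, LT = q^3.
f_2 = -7p^2q - 8pq - 2p - 12q - 12, LT = p^2q.

S(f_1,f_2): lcm = p^2q^3. S = -3/4p^2q^2 - 8/7pq^3 - 3/8p^3 - 2/7pq^2 - 12/7q^3 + 7/4p^2 - 12/7q^2.
  leading term p^2q^2: subtract (3/28q)·f_2 from -3/4p^2q^2 - 8/7pq^3 - 3/8p^3 - 2/7pq^2 - 12/7q^3 + 7/4p^2 - 12/7q^2 → -8/7pq^3 - 3/8p^3 + 4/7pq^2 - 12/7q^3 + 7/4p^2 + 3/14pq - 3/7q^2 + 9/7q
  leading term pq^3: subtract (1/7p)·f_1 from -8/7pq^3 - 3/8p^3 + 4/7pq^2 - 12/7q^3 + 7/4p^2 + 3/14pq - 3/7q^2 + 9/7q → -3/8p^3 - 2/7pq^2 - 12/7q^3 + 37/28p^2 + 3/14pq - 3/7q^2 + 2p + 9/7q
  leading term p^3: no divisor's leading term divides it; move -3/8p^3 to the remainder.
  leading term pq^2: no divisor's leading term divides it; move -2/7pq^2 to the remainder.
  leading term q^3: subtract (3/14)·f_1 from -12/7q^3 + 37/28p^2 + 3/14pq - 3/7q^2 + 2p + 9/7q → 37/28p^2 + 3/14pq - 12/7q^2 + 19/14p + 9/7q + 3
  leading term p^2: no divisor's leading term divides it; move 37/28p^2 to the remainder.
  leading term pq: no divisor's leading term divides it; move 3/14pq to the remainder.
  leading term q^2: no divisor's leading term divides it; move -12/7q^2 to the remainder.
  leading term p: no divisor's leading term divides it; move 19/14p to the remainder.
  leading term q: no divisor's leading term divides it; move 9/7q to the remainder.
  leading term 1: no divisor's leading term divides it; move 3 to the remainder.
  remainder -3/8p^3 - 2/7pq^2 + 37/28p^2 + 3/14pq - 12/7q^2 + 19/14p + 9/7q + 3 ≠ 0; add g_3 = -3/8p^3 - 2/7pq^2 + 37/28p^2 + 3/14pq - 12/7q^2 + 19/14p + 9/7q + 3 to the basis.

S(f_1,g_3): leading monomials are coprime, so the S-polynomial reduces to 0 (Buchberger's first criterion).
S(f_2,g_3): lcm = p^3q. S = -16/21pq^3 + 14/3p^2q + 4/7pq^2 - 32/7q^3 + 2/7p^2 + 16/3pq + 24/7q^2 + 12/7p + 8q.
  leading term pq^3: subtract (2/21p)·f_1 from -16/21pq^3 + 14/3p^2q + 4/7pq^2 - 32/7q^3 + 2/7p^2 + 16/3pq + 24/7q^2 + 12/7p + 8q → 14/3p^2q - 32/7q^3 + 16/3pq + 24/7q^2 + 64/21p + 8q
  leading term p^2q: subtract (-2/3)·f_2 from 14/3p^2q - 32/7q^3 + 16/3pq + 24/7q^2 + 64/21p + 8q → -32/7q^3 + 24/7q^2 + 12/7p - 8
  leading term q^3: subtract (4/7)·f_1 from -32/7q^3 + 24/7q^2 + 12/7p - 8 → 0
  remainder 0.

Every S-polynomial of the final basis reduces to 0, so we have a Gröbner basis.

G = {p^3 + 16/21pq^2 - 74/21p^2 - 4/7pq + 32/7q^2 - 76/21p - 24/7q - 8, p^2q + 8/7pq + 2/7p + 12/7q + 12/7, q^3 - 3/4q^2 - 3/8p + 7/4}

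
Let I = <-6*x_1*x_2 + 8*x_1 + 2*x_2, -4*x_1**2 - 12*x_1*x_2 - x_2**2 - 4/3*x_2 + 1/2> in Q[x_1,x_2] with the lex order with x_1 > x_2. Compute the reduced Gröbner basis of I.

G = {x_1 + 9/16*x_2**3 + 9/4*x_2**2 - 33/32*x_2 + 3/8, x_2**4 + 8/3*x_2**3 - 43/6*x_2**2 + 100/27*x_2 - 8/9}

f_1 = -6*x_1*x_2 + 8*x_1 + 2*x_2, LT = x_1*x_2.
f_2 = -4*x_1**2 - 12*x_1*x_2 - x_2**2 - 4/3*x_2 + 1/2, LT = x_1**2.

S(f_1,f_2): lcm = x_1**2*x_2. S = -4/3*x_1**2 - 3*x_1*x_2**2 - 1/3*x_1*x_2 - 1/4*x_2**3 - 1/3*x_2**2 + 1/8*x_2.
  leading term x_1**2: subtract (1/3)·f_2 from -4/3*x_1**2 - 3*x_1*x_2**2 - 1/3*x_1*x_2 - 1/4*x_2**3 - 1/3*x_2**2 + 1/8*x_2 → -3*x_1*x_2**2 + 11/3*x_1*x_2 - 1/4*x_2**3 + 41/72*x_2 - 1/6
  leading term x_1*x_2**2: subtract (1/2*x_2)·f_1 from -3*x_1*x_2**2 + 11/3*x_1*x_2 - 1/4*x_2**3 + 41/72*x_2 - 1/6 → -1/3*x_1*x_2 - 1/4*x_2**3 - x_2**2 + 41/72*x_2 - 1/6
  leading term x_1*x_2: subtract (1/18)·f_1 from -1/3*x_1*x_2 - 1/4*x_2**3 - x_2**2 + 41/72*x_2 - 1/6 → -4/9*x_1 - 1/4*x_2**3 - x_2**2 + 11/24*x_2 - 1/6
  leading term x_1: no divisor's leading term divides it; move -4/9*x_1 to the remainder.
  leading term x_2**3: no divisor's leading term divides it; move -1/4*x_2**3 to the remainder.
  leading term x_2**2: no divisor's leading term divides it; move -x_2**2 to the remainder.
  leading term x_2: no divisor's leading term divides it; move 11/24*x_2 to the remainder.
  leading term 1: no divisor's leading term divides it; move -1/6 to the remainder.
  remainder -4/9*x_1 - 1/4*x_2**3 - x_2**2 + 11/24*x_2 - 1/6 ≠ 0; add g_3 = -4/9*x_1 - 1/4*x_2**3 - x_2**2 + 11/24*x_2 - 1/6 to the basis.

S(f_1,g_3): lcm = x_1*x_2. S = -4/3*x_1 - 9/16*x_2**4 - 9/4*x_2**3 + 33/32*x_2**2 - 17/24*x_2.
  leading term x_1: subtract (3)·g_3 from -4/3*x_1 - 9/16*x_2**4 - 9/4*x_2**3 + 33/32*x_2**2 - 17/24*x_2 → -9/16*x_2**4 - 3/2*x_2**3 + 129/32*x_2**2 - 25/12*x_2 + 1/2
  leading term x_2**4: no divisor's leading term divides it; move -9/16*x_2**4 to the remainder.
  leading term x_2**3: no divisor's leading term divides it; move -3/2*x_2**3 to the remainder.
  leading term x_2**2: no divisor's leading term divides it; move 129/32*x_2**2 to the remainder.
  leading term x_2: no divisor's leading term divides it; move -25/12*x_2 to the remainder.
  leading term 1: no divisor's leading term divides it; move 1/2 to the remainder.
  remainder -9/16*x_2**4 - 3/2*x_2**3 + 129/32*x_2**2 - 25/12*x_2 + 1/2 ≠ 0; add g_4 = -9/16*x_2**4 - 3/2*x_2**3 + 129/32*x_2**2 - 25/12*x_2 + 1/2 to the basis.

The other S-polynomials (S(f_2,g_3), S(f_1,g_4), S(f_2,g_4), S(g_3,g_4)) all reduce to 0 modulo the current basis, so we have a Gröbner basis.
Inter-reduce: drop elements whose leading term is divisible by another's, tail-reduce, and make monic.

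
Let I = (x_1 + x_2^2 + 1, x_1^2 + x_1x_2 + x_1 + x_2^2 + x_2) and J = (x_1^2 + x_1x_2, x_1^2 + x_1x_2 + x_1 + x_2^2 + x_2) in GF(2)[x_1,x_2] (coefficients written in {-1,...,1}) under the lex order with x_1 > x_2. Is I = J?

No, the ideals differ.

Equality of ideals is decidable: compute both reduced Gröbner bases (unique for the ordering) and check whether they agree.
Buchberger on the first generating set:
f_1 = x_1 + x_2^2 + 1, LT = x_1.
f_2 = x_1^2 + x_1x_2 + x_1 + x_2^2 + x_2, LT = x_1^2.

S(f_1,f_2): lcm = x_1^2. S = x_1x_2^2 + x_1x_2 + x_2^2 + x_2.
  leading term x_1x_2^2: subtract (x_2^2)·f_1 from x_1x_2^2 + x_1x_2 + x_2^2 + x_2 → x_1x_2 + x_2^4 + x_2
  leading term x_1x_2: subtract (x_2)·f_1 from x_1x_2 + x_2^4 + x_2 → x_2^4 + x_2^3
  leading term x_2^4: no divisor's leading term divides it; move x_2^4 to the remainder.
  leading term x_2^3: no divisor's leading term divides it; move x_2^3 to the remainder.
  remainder x_2^4 + x_2^3 ≠ 0; add g_3 = x_2^4 + x_2^3 to the basis.

The other S-polynomials (S(f_1,g_3), S(f_2,g_3)) all reduce to 0 modulo the current basis, so we have a Gröbner basis.
Inter-reduce: drop elements whose leading term is divisible by another's, tail-reduce, and make monic.
Reduced Gröbner basis: {x_1 + x_2^2 + 1, x_2^4 + x_2^3}.

Buchberger on the second generating set:
h_1 = x_1^2 + x_1x_2, LT = x_1^2.
h_2 = x_1^2 + x_1x_2 + x_1 + x_2^2 + x_2, LT = x_1^2.

S(h_1,h_2): lcm = x_1^2. S = x_1 + x_2^2 + x_2.
  leading term x_1: no divisor's leading term divides it; move x_1 to the remainder.
  leading term x_2^2: no divisor's leading term divides it; move x_2^2 to the remainder.
  leading term x_2: no divisor's leading term divides it; move x_2 to the remainder.
  remainder x_1 + x_2^2 + x_2 ≠ 0; add k_3 = x_1 + x_2^2 + x_2 to the basis.

S(h_1,k_3): lcm = x_1^2. S = x_1x_2^2.
  leading term x_1x_2^2: subtract (x_2^2)·k_3 from x_1x_2^2 → x_2^4 + x_2^3
  leading term x_2^4: no divisor's leading term divides it; move x_2^4 to the remainder.
  leading term x_2^3: no divisor's leading term divides it; move x_2^3 to the remainder.
  remainder x_2^4 + x_2^3 ≠ 0; add k_4 = x_2^4 + x_2^3 to the basis.

The other S-polynomials (S(h_2,k_3), S(h_1,k_4), S(h_2,k_4), S(k_3,k_4)) all reduce to 0 modulo the current basis, so we have a Gröbner basis.
Inter-reduce: drop elements whose leading term is divisible by another's, tail-reduce, and make monic.
Reduced Gröbner basis: {x_1 + x_2^2 + x_2, x_2^4 + x_2^3}.

These differ, so the ideals are not equal.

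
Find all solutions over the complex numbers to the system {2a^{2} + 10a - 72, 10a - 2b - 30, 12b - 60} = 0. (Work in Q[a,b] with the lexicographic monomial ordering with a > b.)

Compute a lex Gröbner basis by Buchberger's algorithm.
f_1 = 2a^{2} + 10a - 72, LT = a^{2}.
f_2 = 10a - 2b - 30, LT = a.
f_3 = 12b - 60, LT = b.

The S-polynomials (S(f_1,f_2), S(f_1,f_3), S(f_2,f_3)) all reduce to 0 modulo the current basis, so we have a Gröbner basis.
Inter-reduce: drop elements whose leading term is divisible by another's, tail-reduce, and make monic.
Reduced Gröbner basis: {a - 4, b - 5}.

A lex Gröbner basis eliminates variables successively. Here b - 5 depends only on b, with roots {5}; lifting each root through the earlier basis elements recovers the full solutions.
  b = 5: the earlier basis element becomes a - 4 = 0, giving a = 4 — point (4, 5).

{(4, 5)}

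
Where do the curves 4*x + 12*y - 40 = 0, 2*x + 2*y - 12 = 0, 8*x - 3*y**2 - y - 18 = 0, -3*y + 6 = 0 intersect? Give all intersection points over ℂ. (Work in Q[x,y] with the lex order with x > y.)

{(4, 2)}

Compute a lex Gröbner basis by Buchberger's algorithm.
f_1 = 4*x + 12*y - 40, LT = x.
f_2 = 2*x + 2*y - 12, LT = x.
f_3 = 8*x - 3*y**2 - y - 18, LT = x.
f_4 = -3*y + 6, LT = y.

The S-polynomials (S(f_1,f_2), S(f_1,f_3), S(f_1,f_4), S(f_2,f_3), S(f_2,f_4), S(f_3,f_4)) all reduce to 0 modulo the current basis, so we have a Gröbner basis.
Inter-reduce: drop elements whose leading term is divisible by another's, tail-reduce, and make monic.
Reduced Gröbner basis: {x - 4, y - 2}.

A lex Gröbner basis eliminates variables successively. Here y - 2 depends only on y, with roots {2}; lifting each root through the earlier basis elements recovers the full solutions.
  y = 2: the earlier basis element becomes x - 4 = 0, giving x = 4 — point (4, 2).
Check: every point annihilates each of the original generators.
A lex Gröbner basis triangularizes the system, enabling back-substitution.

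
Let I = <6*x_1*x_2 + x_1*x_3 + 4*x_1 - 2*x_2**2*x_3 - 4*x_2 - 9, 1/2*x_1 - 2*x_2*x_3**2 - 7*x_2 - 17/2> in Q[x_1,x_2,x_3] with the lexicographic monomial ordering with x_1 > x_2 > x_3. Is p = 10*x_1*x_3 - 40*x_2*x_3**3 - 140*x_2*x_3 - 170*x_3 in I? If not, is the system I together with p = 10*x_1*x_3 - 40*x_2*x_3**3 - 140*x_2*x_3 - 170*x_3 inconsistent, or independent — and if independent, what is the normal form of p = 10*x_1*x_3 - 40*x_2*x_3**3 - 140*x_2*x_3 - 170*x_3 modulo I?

First compute the reduced Gröbner basis of I by Buchberger's algorithm.
f_1 = 6*x_1*x_2 + x_1*x_3 + 4*x_1 - 2*x_2**2*x_3 - 4*x_2 - 9, LT = x_1*x_2.
f_2 = 1/2*x_1 - 2*x_2*x_3**2 - 7*x_2 - 17/2, LT = x_1.

S(f_1,f_2): lcm = x_1*x_2. S = 1/6*x_1*x_3 + 2/3*x_1 + 4*x_2**2*x_3**2 - 1/3*x_2**2*x_3 + 14*x_2**2 + 49/3*x_2 - 3/2.
  reduce S modulo (f_1, f_2):
  remainder 4*x_2**2*x_3**2 - 1/3*x_2**2*x_3 + 14*x_2**2 + 2/3*x_2*x_3**3 + 8/3*x_2*x_3**2 + 7/3*x_2*x_3 + 77/3*x_2 + 17/6*x_3 + 59/6 ≠ 0; add h_3 = 4*x_2**2*x_3**2 - 1/3*x_2**2*x_3 + 14*x_2**2 + 2/3*x_2*x_3**3 + 8/3*x_2*x_3**2 + 7/3*x_2*x_3 + 77/3*x_2 + 17/6*x_3 + 59/6 to the basis.

The other S-polynomials (S(f_1,h_3), S(f_2,h_3)) all reduce to 0 modulo the current basis, so we have a Gröbner basis.
Inter-reduce: drop elements whose leading term is divisible by another's, tail-reduce, and make monic.
Reduced Gröbner basis: {x_1 - 4*x_2*x_3**2 - 14*x_2 - 17, x_2**2*x_3**2 - 1/12*x_2**2*x_3 + 7/2*x_2**2 + 1/6*x_2*x_3**3 + 2/3*x_2*x_3**2 + 7/12*x_2*x_3 + 77/12*x_2 + 17/24*x_3 + 59/24}.
Label its elements g_1 = x_1 - 4*x_2*x_3**2 - 14*x_2 - 17, g_2 = x_2**2*x_3**2 - 1/12*x_2**2*x_3 + 7/2*x_2**2 + 1/6*x_2*x_3**3 + 2/3*x_2*x_3**2 + 7/12*x_2*x_3 + 77/12*x_2 + 17/24*x_3 + 59/24.

Reduce p = 10*x_1*x_3 - 40*x_2*x_3**3 - 140*x_2*x_3 - 170*x_3 modulo G:
  leading term x_1*x_3: subtract (10*x_3)·g_1 from 10*x_1*x_3 - 40*x_2*x_3**3 - 140*x_2*x_3 - 170*x_3 → 0
  normal form = 0.
Since the normal form is 0, p ∈ I.

Ideal membership is decidable via reduction modulo a Gröbner basis.

10*x_1*x_3 - 40*x_2*x_3**3 - 140*x_2*x_3 - 170*x_3 lies in I (it reduces to 0).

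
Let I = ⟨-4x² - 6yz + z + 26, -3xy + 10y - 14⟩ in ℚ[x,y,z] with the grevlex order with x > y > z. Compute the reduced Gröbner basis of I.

f_1 = -4x² - 6yz + z + 26, LT = x².
f_2 = -3xy + 10y - 14, LT = xy.

S(f_1,f_2): lcm = x²y. S = 3/2y²z + 10/3xy - ¼yz - 14/3x - 13/2y.
  reduce S modulo (f_1, f_2):
  remainder 3/2y²z - ¼yz - 14/3x + 83/18y - 140/9 ≠ 0; add g_3 = 3/2y²z - ¼yz - 14/3x + 83/18y - 140/9 to the basis.

The other S-polynomials (S(f_1,g_3), S(f_2,g_3)) all reduce to 0 modulo the current basis, so we have a Gröbner basis.

G = {y²z - ⅙yz - 28/9x + 83/27y - 280/27, x² + 3/2yz - ¼z - 13/2, xy - 10/3y + 14/3}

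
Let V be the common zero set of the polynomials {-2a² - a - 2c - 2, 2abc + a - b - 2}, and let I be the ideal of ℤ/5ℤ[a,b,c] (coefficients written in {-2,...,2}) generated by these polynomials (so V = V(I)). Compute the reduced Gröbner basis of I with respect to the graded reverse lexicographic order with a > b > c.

G = {abc - 2a + 2b - 1, bc² - 2ab + bc + a - b - 2c + 1, a² - 2a + c + 1}

f_1 = -2a² - a - 2c - 2, LT = a².
f_2 = 2abc + a - b - 2, LT = abc.

S(f_1,f_2): lcm = a²bc. S = -2abc + bc² + 2a² - 2ab + bc + a.
  leading term abc: subtract (-1)·f_2 from -2abc + bc² + 2a² - 2ab + bc + a → bc² + 2a² - 2ab + bc + 2a - b - 2
  leading term bc²: no divisor's leading term divides it; move bc² to the remainder.
  leading term a²: subtract (-1)·f_1 from 2a² - 2ab + bc + 2a - b - 2 → -2ab + bc + a - b - 2c + 1
  leading term ab: no divisor's leading term divides it; move -2ab to the remainder.
  leading term bc: no divisor's leading term divides it; move bc to the remainder.
  leading term a: no divisor's leading term divides it; move a to the remainder.
  leading term b: no divisor's leading term divides it; move -b to the remainder.
  leading term c: no divisor's leading term divides it; move -2c to the remainder.
  leading term 1: no divisor's leading term divides it; move 1 to the remainder.
  remainder bc² - 2ab + bc + a - b - 2c + 1 ≠ 0; add g_3 = bc² - 2ab + bc + a - b - 2c + 1 to the basis.

The other S-polynomials (S(f_1,g_3), S(f_2,g_3)) all reduce to 0 modulo the current basis, so we have a Gröbner basis.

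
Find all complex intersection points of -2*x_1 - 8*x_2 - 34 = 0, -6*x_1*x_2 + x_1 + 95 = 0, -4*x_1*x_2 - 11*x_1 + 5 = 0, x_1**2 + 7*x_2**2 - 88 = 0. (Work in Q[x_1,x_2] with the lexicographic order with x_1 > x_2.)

{(-5, -3)}

Compute a lex Gröbner basis by Buchberger's algorithm.
f_1 = -2*x_1 - 8*x_2 - 34, LT = x_1.
f_2 = -6*x_1*x_2 + x_1 + 95, LT = x_1*x_2.
f_3 = -4*x_1*x_2 - 11*x_1 + 5, LT = x_1*x_2.
f_4 = x_1**2 + 7*x_2**2 - 88, LT = x_1**2.

S(f_1,f_2): lcm = x_1*x_2. S = 1/6*x_1 + 4*x_2**2 + 17*x_2 + 95/6.
  reduce S modulo (f_1, f_2, f_3, f_4):
  remainder 4*x_2**2 + 49/3*x_2 + 13 ≠ 0; add h_5 = 4*x_2**2 + 49/3*x_2 + 13 to the basis.

S(f_1,f_3): lcm = x_1*x_2. S = -11/4*x_1 + 4*x_2**2 + 17*x_2 + 5/4.
  reduce S modulo (f_1, f_2, f_3, f_4, h_5):
  remainder 35/3*x_2 + 35 ≠ 0; add h_6 = 35/3*x_2 + 35 to the basis.

The other S-polynomials (S(f_1,f_4), S(f_2,f_3), S(f_2,f_4), S(f_3,f_4), S(f_1,h_5), S(f_2,h_5), S(f_3,h_5), S(f_4,h_5), S(f_1,h_6), S(f_2,h_6), S(f_3,h_6), S(f_4,h_6), S(h_5,h_6)) all reduce to 0 modulo the current basis, so we have a Gröbner basis.
Inter-reduce: drop elements whose leading term is divisible by another's, tail-reduce, and make monic.
Reduced Gröbner basis: {x_1 + 5, x_2 + 3}.

From the last basis element, x_2 + 3 = 0, so x_2 takes values in {-3}. Each choice, substituted upward through the basis, yields the corresponding point(s) of the solution set.
  x_2 = -3: the earlier basis element becomes x_1 + 5 = 0, giving x_1 = -5 — point (-5, -3).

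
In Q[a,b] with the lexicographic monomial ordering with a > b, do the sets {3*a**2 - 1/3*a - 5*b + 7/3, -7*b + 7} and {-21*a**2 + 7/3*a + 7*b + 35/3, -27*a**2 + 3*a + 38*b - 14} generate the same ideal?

Yes, the ideals are equal.

For a fixed monomial order, each ideal has a unique reduced Gröbner basis; comparing bases decides equality.
Buchberger on the first generating set:
f_1 = 3*a**2 - 1/3*a - 5*b + 7/3, LT = a**2.
f_2 = -7*b + 7, LT = b.

The S-polynomials (S(f_1,f_2)) all reduce to 0 modulo the current basis, so we have a Gröbner basis.
Inter-reduce: drop elements whose leading term is divisible by another's, tail-reduce, and make monic.
Reduced Gröbner basis: {a**2 - 1/9*a - 8/9, b - 1}.

Buchberger on the second generating set:
h_1 = -21*a**2 + 7/3*a + 7*b + 35/3, LT = a**2.
h_2 = -27*a**2 + 3*a + 38*b - 14, LT = a**2.

S(h_1,h_2): lcm = a**2. S = 29/27*b - 29/27.
  leading term b: no divisor's leading term divides it; move 29/27*b to the remainder.
  leading term 1: no divisor's leading term divides it; move -29/27 to the remainder.
  remainder 29/27*b - 29/27 ≠ 0; add k_3 = 29/27*b - 29/27 to the basis.

The other S-polynomials (S(h_1,k_3), S(h_2,k_3)) all reduce to 0 modulo the current basis, so we have a Gröbner basis.
Inter-reduce: drop elements whose leading term is divisible by another's, tail-reduce, and make monic.
Reduced Gröbner basis: {a**2 - 1/9*a - 8/9, b - 1}.

The two bases agree; hence the ideals are identical.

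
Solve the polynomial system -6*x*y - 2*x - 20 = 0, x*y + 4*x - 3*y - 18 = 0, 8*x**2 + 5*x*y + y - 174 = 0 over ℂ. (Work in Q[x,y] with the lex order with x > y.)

{(5, -1)}

Compute a lex Gröbner basis by Buchberger's algorithm.
f_1 = -6*x*y - 2*x - 20, LT = x*y.
f_2 = x*y + 4*x - 3*y - 18, LT = x*y.
f_3 = 8*x**2 + 5*x*y + y - 174, LT = x**2.

S(f_1,f_2): lcm = x*y. S = -11/3*x + 3*y + 64/3.
  leading term x: no divisor's leading term divides it; move -11/3*x to the remainder.
  leading term y: no divisor's leading term divides it; move 3*y to the remainder.
  leading term 1: no divisor's leading term divides it; move 64/3 to the remainder.
  remainder -11/3*x + 3*y + 64/3 ≠ 0; add h_4 = -11/3*x + 3*y + 64/3 to the basis.

S(f_1,f_3): lcm = x**2*y. S = 1/3*x**2 - 5/8*x*y**2 + 10/3*x - 1/8*y**2 + 87/4*y.
  leading term x**2: subtract (1/24)·f_3 from 1/3*x**2 - 5/8*x*y**2 + 10/3*x - 1/8*y**2 + 87/4*y → -5/8*x*y**2 - 5/24*x*y + 10/3*x - 1/8*y**2 + 521/24*y + 29/4
  leading term x*y**2: subtract (5/48*y)·f_1 from -5/8*x*y**2 - 5/24*x*y + 10/3*x - 1/8*y**2 + 521/24*y + 29/4 → 10/3*x - 1/8*y**2 + 571/24*y + 29/4
  leading term x: subtract (-10/11)·h_4 from 10/3*x - 1/8*y**2 + 571/24*y + 29/4 → -1/8*y**2 + 7001/264*y + 3517/132
  leading term y**2: no divisor's leading term divides it; move -1/8*y**2 to the remainder.
  leading term y: no divisor's leading term divides it; move 7001/264*y to the remainder.
  leading term 1: no divisor's leading term divides it; move 3517/132 to the remainder.
  remainder -1/8*y**2 + 7001/264*y + 3517/132 ≠ 0; add h_5 = -1/8*y**2 + 7001/264*y + 3517/132 to the basis.

S(f_2,f_3): lcm = x**2*y. S = 4*x**2 - 5/8*x*y**2 - 3*x*y - 18*x - 1/8*y**2 + 87/4*y.
  leading term x**2: subtract (1/2)·f_3 from 4*x**2 - 5/8*x*y**2 - 3*x*y - 18*x - 1/8*y**2 + 87/4*y → -5/8*x*y**2 - 11/2*x*y - 18*x - 1/8*y**2 + 85/4*y + 87
  leading term x*y**2: subtract (5/48*y)·f_1 from -5/8*x*y**2 - 11/2*x*y - 18*x - 1/8*y**2 + 85/4*y + 87 → -127/24*x*y - 18*x - 1/8*y**2 + 70/3*y + 87
  leading term x*y: subtract (127/144)·f_1 from -127/24*x*y - 18*x - 1/8*y**2 + 70/3*y + 87 → -1169/72*x - 1/8*y**2 + 70/3*y + 3767/36
  leading term x: subtract (1169/264)·h_4 from -1169/72*x - 1/8*y**2 + 70/3*y + 3767/36 → -1/8*y**2 + 2653/264*y + 1343/132
  leading term y**2: subtract (1)·h_5 from -1/8*y**2 + 2653/264*y + 1343/132 → -1087/66*y - 1087/66
  leading term y: no divisor's leading term divides it; move -1087/66*y to the remainder.
  leading term 1: no divisor's leading term divides it; move -1087/66 to the remainder.
  remainder -1087/66*y - 1087/66 ≠ 0; add h_6 = -1087/66*y - 1087/66 to the basis.

The other S-polynomials (S(f_1,h_4), S(f_2,h_4), S(f_3,h_4), S(f_1,h_5), S(f_2,h_5), S(f_3,h_5), S(h_4,h_5), S(f_1,h_6), S(f_2,h_6), S(f_3,h_6), S(h_4,h_6), S(h_5,h_6)) all reduce to 0 modulo the current basis, so we have a Gröbner basis.
Inter-reduce: drop elements whose leading term is divisible by another's, tail-reduce, and make monic.
Reduced Gröbner basis: {x - 5, y + 1}.

Since the basis is lex-ordered, y + 1 is univariate in y. Its roots are {-1}. Back-substituting each root into the other basis elements fixes the other coordinates.
  y = -1: the earlier basis element becomes x - 5 = 0, giving x = 5 — point (5, -1).
Each listed point satisfies every original equation (direct substitution).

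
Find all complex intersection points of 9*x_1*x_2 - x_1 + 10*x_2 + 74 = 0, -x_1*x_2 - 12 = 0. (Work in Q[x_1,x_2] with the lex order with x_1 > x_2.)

{(-30, 2/5), (-4, 3)}

Compute a lex Gröbner basis by Buchberger's algorithm.
f_1 = 9*x_1*x_2 - x_1 + 10*x_2 + 74, LT = x_1*x_2.
f_2 = -x_1*x_2 - 12, LT = x_1*x_2.

S(f_1,f_2): lcm = x_1*x_2. S = -1/9*x_1 + 10/9*x_2 - 34/9.
  leading term x_1: no divisor's leading term divides it; move -1/9*x_1 to the remainder.
  leading term x_2: no divisor's leading term divides it; move 10/9*x_2 to the remainder.
  leading term 1: no divisor's leading term divides it; move -34/9 to the remainder.
  remainder -1/9*x_1 + 10/9*x_2 - 34/9 ≠ 0; add h_3 = -1/9*x_1 + 10/9*x_2 - 34/9 to the basis.

S(f_1,h_3): lcm = x_1*x_2. S = -1/9*x_1 + 10*x_2**2 - 296/9*x_2 + 74/9.
  leading term x_1: subtract (1)·h_3 from -1/9*x_1 + 10*x_2**2 - 296/9*x_2 + 74/9 → 10*x_2**2 - 34*x_2 + 12
  leading term x_2**2: no divisor's leading term divides it; move 10*x_2**2 to the remainder.
  leading term x_2: no divisor's leading term divides it; move -34*x_2 to the remainder.
  leading term 1: no divisor's leading term divides it; move 12 to the remainder.
  remainder 10*x_2**2 - 34*x_2 + 12 ≠ 0; add h_4 = 10*x_2**2 - 34*x_2 + 12 to the basis.

The other S-polynomials (S(f_2,h_3), S(f_1,h_4), S(f_2,h_4), S(h_3,h_4)) all reduce to 0 modulo the current basis, so we have a Gröbner basis.
Inter-reduce: drop elements whose leading term is divisible by another's, tail-reduce, and make monic.
Reduced Gröbner basis: {x_1 - 10*x_2 + 34, x_2**2 - 17/5*x_2 + 6/5}.

Elimination: the polynomial x_2**2 - 17/5*x_2 + 6/5 lies in the elimination ideal for x_2, so x_2 ∈ {2/5, 3}. For each such x_2, the remaining basis elements (now univariate) give the rest of the solution.
  x_2 = 2/5: the earlier basis element becomes x_1 + 30 = 0, giving x_1 = -30 — point (-30, 2/5).
  x_2 = 3: the earlier basis element becomes x_1 + 4 = 0, giving x_1 = -4 — point (-4, 3).
Check: every point annihilates each of the original generators.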